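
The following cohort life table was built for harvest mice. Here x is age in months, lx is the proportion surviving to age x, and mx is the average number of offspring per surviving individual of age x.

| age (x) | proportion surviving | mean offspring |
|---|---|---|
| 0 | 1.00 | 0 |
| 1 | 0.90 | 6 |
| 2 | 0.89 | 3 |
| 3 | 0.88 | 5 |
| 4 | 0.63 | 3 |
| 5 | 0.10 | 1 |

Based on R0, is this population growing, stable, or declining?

R0 = Σ lx·mx = 0 + 5.4 + 2.67 + 4.4 + 1.89 + 0.1 = 14.46
R0 > 1, so the population is growing.

growing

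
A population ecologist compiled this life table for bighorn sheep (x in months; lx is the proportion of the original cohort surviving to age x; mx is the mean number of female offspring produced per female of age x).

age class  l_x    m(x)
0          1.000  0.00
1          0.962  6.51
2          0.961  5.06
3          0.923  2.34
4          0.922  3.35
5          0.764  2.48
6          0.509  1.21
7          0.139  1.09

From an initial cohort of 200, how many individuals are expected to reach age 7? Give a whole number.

Expected survivors = N0 · l_7 = 200 × 0.139 = 27.8 → 28

28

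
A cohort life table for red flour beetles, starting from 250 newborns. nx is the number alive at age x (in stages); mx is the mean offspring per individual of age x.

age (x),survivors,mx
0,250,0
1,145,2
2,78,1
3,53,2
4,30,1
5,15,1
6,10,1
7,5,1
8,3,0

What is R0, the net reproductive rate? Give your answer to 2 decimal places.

lx = nx/n0 = nx/250: 1, 0.58, 0.312, 0.212, 0.12, 0.06, 0.04, 0.02, 0.012
lx·mx by age: 0, 1.16, 0.312, 0.424, 0.12, 0.06, 0.04, 0.02, 0
R0 = Σ lx·mx = 2.136 → 2.14

2.14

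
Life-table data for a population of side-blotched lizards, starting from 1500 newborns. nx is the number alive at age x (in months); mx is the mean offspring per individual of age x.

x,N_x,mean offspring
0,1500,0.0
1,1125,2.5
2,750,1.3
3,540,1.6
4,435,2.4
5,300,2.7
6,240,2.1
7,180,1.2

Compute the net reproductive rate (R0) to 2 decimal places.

lx = nx/n0 = nx/1500: 1, 0.75, 0.5, 0.36, 0.29, 0.2, 0.16, 0.12
lx·mx by age: 0, 1.875, 0.65, 0.576, 0.696, 0.54, 0.336, 0.144
R0 = Σ lx·mx = 4.817 → 4.82

4.82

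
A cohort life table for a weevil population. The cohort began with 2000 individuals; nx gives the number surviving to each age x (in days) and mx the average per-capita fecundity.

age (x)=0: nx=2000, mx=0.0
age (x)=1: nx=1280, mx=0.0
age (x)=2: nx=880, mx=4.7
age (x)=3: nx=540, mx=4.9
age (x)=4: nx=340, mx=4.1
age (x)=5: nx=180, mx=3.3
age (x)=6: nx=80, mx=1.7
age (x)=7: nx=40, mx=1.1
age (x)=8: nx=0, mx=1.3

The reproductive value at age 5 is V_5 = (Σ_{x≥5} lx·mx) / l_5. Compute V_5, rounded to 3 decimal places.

lx = nx/n0 = nx/2000: 1, 0.64, 0.44, 0.27, 0.17, 0.09, 0.04, 0.02, 0
lx·mx for x ≥ 5: 0.297, 0.068, 0.022, 0 → sum = 0.387
V_5 = 0.387 / l_5 = 0.387 / 0.09 = 4.3 → 4.300

4.300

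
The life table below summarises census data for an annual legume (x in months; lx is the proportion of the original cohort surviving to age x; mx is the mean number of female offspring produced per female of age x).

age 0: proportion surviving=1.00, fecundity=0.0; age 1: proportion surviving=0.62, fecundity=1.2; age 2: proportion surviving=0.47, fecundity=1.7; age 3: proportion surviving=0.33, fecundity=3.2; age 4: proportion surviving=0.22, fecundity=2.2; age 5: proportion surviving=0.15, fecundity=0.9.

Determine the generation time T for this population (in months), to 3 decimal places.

lx·mx: 0, 0.744, 0.799, 1.056, 0.484, 0.135 → R0 = 3.218
x·lx·mx: 0, 0.744, 1.598, 3.168, 1.936, 0.675 → Σ = 8.121
T = 8.121 / 3.218 = 2.523617… → 2.524

2.524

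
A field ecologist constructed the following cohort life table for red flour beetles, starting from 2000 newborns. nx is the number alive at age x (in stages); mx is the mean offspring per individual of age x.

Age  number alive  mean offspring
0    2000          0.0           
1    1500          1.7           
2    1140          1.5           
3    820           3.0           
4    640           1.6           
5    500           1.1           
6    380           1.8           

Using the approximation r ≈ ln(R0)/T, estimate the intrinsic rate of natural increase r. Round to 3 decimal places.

0.555

lx = nx/n0 = nx/2000: 1, 0.75, 0.57, 0.41, 0.32, 0.25, 0.19
R0 = Σ lx·mx = 0 + 1.275 + 0.855 + 1.23 + 0.512 + 0.275 + 0.342 = 4.489
Σ x·lx·mx = 12.15; T = 12.15/4.489 = 2.70662…
r ≈ ln(R0)/T = ln(4.489)/2.70662… = 0.5548… → 0.555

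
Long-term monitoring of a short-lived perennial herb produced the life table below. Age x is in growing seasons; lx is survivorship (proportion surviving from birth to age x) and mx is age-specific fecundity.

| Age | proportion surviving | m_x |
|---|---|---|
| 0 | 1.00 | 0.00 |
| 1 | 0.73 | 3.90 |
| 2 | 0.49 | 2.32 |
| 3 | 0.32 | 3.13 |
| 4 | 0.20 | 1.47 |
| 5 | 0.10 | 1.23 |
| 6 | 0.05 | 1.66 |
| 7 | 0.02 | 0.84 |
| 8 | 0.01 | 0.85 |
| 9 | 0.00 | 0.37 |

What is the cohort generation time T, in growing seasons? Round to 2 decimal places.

lx·mx: 0, 2.847, 1.1368, 1.0016, 0.294, 0.123, 0.083, 0.0168, 0.0085, 0 → R0 = 5.5107
x·lx·mx: 0, 2.847, 2.2736, 3.0048, 1.176, 0.615, 0.498, 0.1176, 0.068, 0 → Σ = 10.6
T = 10.6 / 5.5107 = 1.923531… → 1.92

1.92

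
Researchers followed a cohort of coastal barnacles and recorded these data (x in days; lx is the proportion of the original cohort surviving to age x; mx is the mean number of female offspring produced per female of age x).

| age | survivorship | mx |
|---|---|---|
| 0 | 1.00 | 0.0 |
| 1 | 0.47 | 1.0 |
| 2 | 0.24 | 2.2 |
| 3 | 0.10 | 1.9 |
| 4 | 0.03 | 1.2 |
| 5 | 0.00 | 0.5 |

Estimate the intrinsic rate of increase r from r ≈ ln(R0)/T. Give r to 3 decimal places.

R0 = Σ lx·mx = 0 + 0.47 + 0.528 + 0.19 + 0.036 + 0 = 1.224
Σ x·lx·mx = 2.24; T = 2.24/1.224 = 1.83007…
r ≈ ln(R0)/T = ln(1.224)/1.83007… = 0.11045… → 0.110

0.110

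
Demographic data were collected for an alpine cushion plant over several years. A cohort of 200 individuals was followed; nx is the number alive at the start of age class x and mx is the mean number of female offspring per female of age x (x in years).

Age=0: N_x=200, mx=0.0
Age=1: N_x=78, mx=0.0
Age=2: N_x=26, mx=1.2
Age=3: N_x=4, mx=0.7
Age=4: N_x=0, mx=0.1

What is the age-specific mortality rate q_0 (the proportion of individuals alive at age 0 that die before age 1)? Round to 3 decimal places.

lx = nx/n0 = nx/200: 1, 0.39, 0.13, 0.02, 0
q_0 = (l_0 − l_1) / l_0 = (1 − 0.39) / 1
     = 0.61 / 1 = 0.61 → 0.610

0.610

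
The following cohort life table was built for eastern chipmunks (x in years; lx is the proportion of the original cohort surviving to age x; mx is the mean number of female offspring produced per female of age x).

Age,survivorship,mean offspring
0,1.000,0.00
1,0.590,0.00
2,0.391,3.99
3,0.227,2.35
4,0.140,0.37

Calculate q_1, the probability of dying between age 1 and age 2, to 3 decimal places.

0.337

q_1 = (l_1 − l_2) / l_1 = (0.59 − 0.391) / 0.59
     = 0.199 / 0.59 = 0.337288… → 0.337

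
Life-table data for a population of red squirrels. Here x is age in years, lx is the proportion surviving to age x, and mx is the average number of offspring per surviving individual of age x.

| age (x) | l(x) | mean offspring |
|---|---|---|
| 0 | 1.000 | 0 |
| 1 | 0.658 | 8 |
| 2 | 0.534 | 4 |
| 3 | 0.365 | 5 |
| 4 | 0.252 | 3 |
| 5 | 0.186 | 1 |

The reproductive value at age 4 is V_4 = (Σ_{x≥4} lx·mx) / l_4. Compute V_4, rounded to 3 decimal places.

3.738

lx·mx for x ≥ 4: 0.756, 0.186 → sum = 0.942
V_4 = 0.942 / l_4 = 0.942 / 0.252 = 3.738095… → 3.738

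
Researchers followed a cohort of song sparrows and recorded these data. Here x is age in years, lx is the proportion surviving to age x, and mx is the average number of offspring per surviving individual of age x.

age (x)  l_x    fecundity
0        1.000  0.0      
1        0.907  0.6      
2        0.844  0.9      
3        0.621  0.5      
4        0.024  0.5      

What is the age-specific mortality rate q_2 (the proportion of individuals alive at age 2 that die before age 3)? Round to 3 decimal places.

q_2 = (l_2 − l_3) / l_2 = (0.844 − 0.621) / 0.844
     = 0.223 / 0.844 = 0.264218… → 0.264

0.264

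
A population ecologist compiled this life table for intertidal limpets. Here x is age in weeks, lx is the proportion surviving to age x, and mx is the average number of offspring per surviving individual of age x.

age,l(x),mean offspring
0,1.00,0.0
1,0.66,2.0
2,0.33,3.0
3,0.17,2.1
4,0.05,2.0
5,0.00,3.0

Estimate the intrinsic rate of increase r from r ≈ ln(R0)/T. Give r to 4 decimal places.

R0 = Σ lx·mx = 0 + 1.32 + 0.99 + 0.357 + 0.1 + 0 = 2.767
Σ x·lx·mx = 4.771; T = 4.771/2.767 = 1.72425…
r ≈ ln(R0)/T = ln(2.767)/1.72425… = 0.590265… → 0.5903

0.5903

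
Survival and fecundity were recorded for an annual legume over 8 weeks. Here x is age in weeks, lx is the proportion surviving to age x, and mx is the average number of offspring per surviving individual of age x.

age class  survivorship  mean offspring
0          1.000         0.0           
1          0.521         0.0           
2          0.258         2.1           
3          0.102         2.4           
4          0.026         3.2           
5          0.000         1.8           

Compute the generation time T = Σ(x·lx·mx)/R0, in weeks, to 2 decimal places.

2.47

lx·mx: 0, 0, 0.5418, 0.2448, 0.0832, 0 → R0 = 0.8698
x·lx·mx: 0, 0, 1.0836, 0.7344, 0.3328, 0 → Σ = 2.1508
T = 2.1508 / 0.8698 = 2.472752… → 2.47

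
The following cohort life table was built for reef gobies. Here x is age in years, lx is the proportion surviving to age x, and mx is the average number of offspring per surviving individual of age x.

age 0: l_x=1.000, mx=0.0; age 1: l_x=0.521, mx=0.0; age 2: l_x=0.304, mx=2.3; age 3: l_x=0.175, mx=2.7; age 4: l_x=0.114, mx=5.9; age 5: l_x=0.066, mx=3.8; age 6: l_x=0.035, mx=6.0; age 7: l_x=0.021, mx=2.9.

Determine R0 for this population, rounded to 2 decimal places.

lx·mx by age: 0, 0, 0.6992, 0.4725, 0.6726, 0.2508, 0.21, 0.0609
R0 = Σ lx·mx = 2.366 → 2.37

2.37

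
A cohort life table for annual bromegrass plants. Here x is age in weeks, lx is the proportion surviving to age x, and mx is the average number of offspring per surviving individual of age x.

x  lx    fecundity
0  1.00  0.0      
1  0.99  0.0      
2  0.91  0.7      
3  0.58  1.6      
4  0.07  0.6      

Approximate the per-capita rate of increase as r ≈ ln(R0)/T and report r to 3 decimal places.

0.180

R0 = Σ lx·mx = 0 + 0 + 0.637 + 0.928 + 0.042 = 1.607
Σ x·lx·mx = 4.226; T = 4.226/1.607 = 2.62974…
r ≈ ln(R0)/T = ln(1.607)/2.62974… = 0.18039… → 0.180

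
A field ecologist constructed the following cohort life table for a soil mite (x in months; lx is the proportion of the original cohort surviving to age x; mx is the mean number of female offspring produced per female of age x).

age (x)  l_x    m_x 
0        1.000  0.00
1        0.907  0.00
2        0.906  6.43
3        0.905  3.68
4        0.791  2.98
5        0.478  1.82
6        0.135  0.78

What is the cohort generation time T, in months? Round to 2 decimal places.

2.89

lx·mx: 0, 0, 5.82558, 3.3304, 2.35718, 0.86996, 0.1053 → R0 = 12.48842
x·lx·mx: 0, 0, 11.65116, 9.9912, 9.42872, 4.3498, 0.6318 → Σ = 36.05268
T = 36.05268 / 12.48842 = 2.886889… → 2.89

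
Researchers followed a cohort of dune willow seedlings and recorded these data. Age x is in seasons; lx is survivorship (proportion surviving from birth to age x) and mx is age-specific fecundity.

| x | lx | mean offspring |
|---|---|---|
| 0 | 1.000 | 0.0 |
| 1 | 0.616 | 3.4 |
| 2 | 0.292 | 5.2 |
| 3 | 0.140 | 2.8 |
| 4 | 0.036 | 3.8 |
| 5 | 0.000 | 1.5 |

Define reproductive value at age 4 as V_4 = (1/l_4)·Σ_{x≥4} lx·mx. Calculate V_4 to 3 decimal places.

3.800

lx·mx for x ≥ 4: 0.1368, 0 → sum = 0.1368
V_4 = 0.1368 / l_4 = 0.1368 / 0.036 = 3.8 → 3.800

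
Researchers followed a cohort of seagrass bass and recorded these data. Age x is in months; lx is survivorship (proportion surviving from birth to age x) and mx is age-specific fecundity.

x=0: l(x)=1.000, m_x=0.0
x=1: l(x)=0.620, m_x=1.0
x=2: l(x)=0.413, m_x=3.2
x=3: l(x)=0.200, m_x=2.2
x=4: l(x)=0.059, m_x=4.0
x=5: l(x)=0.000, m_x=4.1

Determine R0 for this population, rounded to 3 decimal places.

lx·mx by age: 0, 0.62, 1.3216, 0.44, 0.236, 0
R0 = Σ lx·mx = 2.6176 → 2.618

2.618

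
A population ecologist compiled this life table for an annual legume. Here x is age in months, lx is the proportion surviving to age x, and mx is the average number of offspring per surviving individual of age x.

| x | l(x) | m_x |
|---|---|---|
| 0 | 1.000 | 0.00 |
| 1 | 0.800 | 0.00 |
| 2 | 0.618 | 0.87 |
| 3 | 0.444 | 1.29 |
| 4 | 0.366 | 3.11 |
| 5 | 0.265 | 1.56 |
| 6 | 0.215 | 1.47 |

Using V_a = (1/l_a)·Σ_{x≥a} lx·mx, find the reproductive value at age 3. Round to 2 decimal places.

5.50

lx·mx for x ≥ 3: 0.57276, 1.13826, 0.4134, 0.31605 → sum = 2.44047
V_3 = 2.44047 / l_3 = 2.44047 / 0.444 = 5.496554… → 5.50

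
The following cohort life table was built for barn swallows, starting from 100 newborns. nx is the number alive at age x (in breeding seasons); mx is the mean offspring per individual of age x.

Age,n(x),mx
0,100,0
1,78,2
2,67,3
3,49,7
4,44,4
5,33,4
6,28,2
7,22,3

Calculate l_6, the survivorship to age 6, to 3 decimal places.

l_6 = n_6/n_0 = 28/100 = 0.28 → 0.280

0.280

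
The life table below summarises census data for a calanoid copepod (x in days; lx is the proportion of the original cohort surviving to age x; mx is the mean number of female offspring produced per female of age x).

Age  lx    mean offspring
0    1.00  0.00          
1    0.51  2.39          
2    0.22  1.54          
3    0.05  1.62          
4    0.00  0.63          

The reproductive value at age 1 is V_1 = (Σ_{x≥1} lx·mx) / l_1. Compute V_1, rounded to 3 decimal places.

3.213

lx·mx for x ≥ 1: 1.2189, 0.3388, 0.081, 0 → sum = 1.6387
V_1 = 1.6387 / l_1 = 1.6387 / 0.51 = 3.213137… → 3.213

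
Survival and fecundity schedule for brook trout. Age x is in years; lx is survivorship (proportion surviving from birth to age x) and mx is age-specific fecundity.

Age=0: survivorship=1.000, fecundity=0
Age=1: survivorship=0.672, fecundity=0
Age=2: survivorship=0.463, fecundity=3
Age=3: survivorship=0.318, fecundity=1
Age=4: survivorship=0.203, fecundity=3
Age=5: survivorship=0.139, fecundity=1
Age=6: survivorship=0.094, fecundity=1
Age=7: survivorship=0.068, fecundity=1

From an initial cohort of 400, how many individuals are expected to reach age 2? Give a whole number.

Expected survivors = N0 · l_2 = 400 × 0.463 = 185.2 → 185

185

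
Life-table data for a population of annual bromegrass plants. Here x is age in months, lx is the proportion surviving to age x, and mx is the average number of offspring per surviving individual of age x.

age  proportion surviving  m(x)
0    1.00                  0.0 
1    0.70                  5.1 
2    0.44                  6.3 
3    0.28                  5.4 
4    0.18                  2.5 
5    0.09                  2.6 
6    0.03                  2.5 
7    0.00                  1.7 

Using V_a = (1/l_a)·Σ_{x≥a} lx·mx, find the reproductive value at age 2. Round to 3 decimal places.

11.461

lx·mx for x ≥ 2: 2.772, 1.512, 0.45, 0.234, 0.075, 0 → sum = 5.043
V_2 = 5.043 / l_2 = 5.043 / 0.44 = 11.461364… → 11.461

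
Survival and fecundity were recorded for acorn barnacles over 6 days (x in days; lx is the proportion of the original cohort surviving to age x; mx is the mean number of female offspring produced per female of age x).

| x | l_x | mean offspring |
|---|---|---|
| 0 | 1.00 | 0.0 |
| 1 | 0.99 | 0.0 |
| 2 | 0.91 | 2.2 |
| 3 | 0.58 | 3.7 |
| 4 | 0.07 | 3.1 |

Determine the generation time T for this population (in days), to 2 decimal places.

2.59

lx·mx: 0, 0, 2.002, 2.146, 0.217 → R0 = 4.365
x·lx·mx: 0, 0, 4.004, 6.438, 0.868 → Σ = 11.31
T = 11.31 / 4.365 = 2.591065… → 2.59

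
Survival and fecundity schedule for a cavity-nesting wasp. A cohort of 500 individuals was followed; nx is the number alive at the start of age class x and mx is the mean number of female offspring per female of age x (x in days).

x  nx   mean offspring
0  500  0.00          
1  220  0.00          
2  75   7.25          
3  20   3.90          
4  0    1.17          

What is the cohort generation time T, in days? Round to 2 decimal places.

lx = nx/n0 = nx/500: 1, 0.44, 0.15, 0.04, 0
lx·mx: 0, 0, 1.0875, 0.156, 0 → R0 = 1.2435
x·lx·mx: 0, 0, 2.175, 0.468, 0 → Σ = 2.643
T = 2.643 / 1.2435 = 2.125452… → 2.13

2.13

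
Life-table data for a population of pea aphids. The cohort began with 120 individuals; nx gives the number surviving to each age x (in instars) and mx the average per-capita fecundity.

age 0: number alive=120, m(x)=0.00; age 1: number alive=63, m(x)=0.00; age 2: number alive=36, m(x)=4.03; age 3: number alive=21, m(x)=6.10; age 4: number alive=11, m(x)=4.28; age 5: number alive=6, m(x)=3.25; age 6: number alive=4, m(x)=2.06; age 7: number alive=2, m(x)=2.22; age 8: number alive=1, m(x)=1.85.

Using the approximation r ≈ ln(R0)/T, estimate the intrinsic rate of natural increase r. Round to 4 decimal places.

0.3634

lx = nx/n0 = nx/120: 1, 0.525, 0.3, 0.175, 0.09167…, 0.05, 0.03333…, 0.01667…, 0.00833…
R0 = Σ lx·mx = 0 + 0 + 1.209 + 1.0675 + 0.39233… + 0.1625 + 0.06867… + 0.037… + 0.01542… = 2.952417…
Σ x·lx·mx = 8.796667…; T = 8.796667…/2.952417… = 2.97948…
r ≈ ln(R0)/T = ln(2.952417…)/2.97948… = 0.36336… → 0.3634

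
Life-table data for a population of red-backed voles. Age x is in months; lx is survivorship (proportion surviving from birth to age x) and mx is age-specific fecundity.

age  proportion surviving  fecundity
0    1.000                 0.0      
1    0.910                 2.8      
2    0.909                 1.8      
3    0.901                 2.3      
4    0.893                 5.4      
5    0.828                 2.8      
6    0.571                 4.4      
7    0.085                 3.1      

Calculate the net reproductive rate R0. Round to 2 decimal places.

16.17

lx·mx by age: 0, 2.548, 1.6362, 2.0723, 4.8222, 2.3184, 2.5124, 0.2635
R0 = Σ lx·mx = 16.173 → 16.17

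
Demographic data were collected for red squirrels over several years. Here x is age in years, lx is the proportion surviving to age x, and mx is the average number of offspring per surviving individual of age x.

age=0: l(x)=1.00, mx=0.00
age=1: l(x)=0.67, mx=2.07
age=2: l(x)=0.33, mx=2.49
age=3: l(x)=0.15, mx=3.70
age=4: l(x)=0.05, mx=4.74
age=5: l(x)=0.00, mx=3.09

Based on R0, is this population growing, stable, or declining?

growing

R0 = Σ lx·mx = 0 + 1.3869 + 0.8217 + 0.555 + 0.237 + 0 = 3.0006
R0 > 1, so the population is growing.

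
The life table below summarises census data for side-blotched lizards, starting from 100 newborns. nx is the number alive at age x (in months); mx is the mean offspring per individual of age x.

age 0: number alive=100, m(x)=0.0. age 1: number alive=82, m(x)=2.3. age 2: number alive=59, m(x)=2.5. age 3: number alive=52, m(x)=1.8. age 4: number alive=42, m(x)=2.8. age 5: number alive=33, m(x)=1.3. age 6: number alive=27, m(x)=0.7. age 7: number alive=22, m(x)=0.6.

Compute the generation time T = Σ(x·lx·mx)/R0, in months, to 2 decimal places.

lx = nx/n0 = nx/100: 1, 0.82, 0.59, 0.52, 0.42, 0.33, 0.27, 0.22
lx·mx: 0, 1.886, 1.475, 0.936, 1.176, 0.429, 0.189, 0.132 → R0 = 6.223
x·lx·mx: 0, 1.886, 2.95, 2.808, 4.704, 2.145, 1.134, 0.924 → Σ = 16.551
T = 16.551 / 6.223 = 2.65965… → 2.66

2.66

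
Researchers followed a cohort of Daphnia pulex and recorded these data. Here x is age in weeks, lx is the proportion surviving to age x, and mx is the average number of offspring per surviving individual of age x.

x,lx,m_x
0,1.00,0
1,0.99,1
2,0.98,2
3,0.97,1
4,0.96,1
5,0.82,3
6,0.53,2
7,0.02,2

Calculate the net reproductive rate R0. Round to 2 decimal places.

lx·mx by age: 0, 0.99, 1.96, 0.97, 0.96, 2.46, 1.06, 0.04
R0 = Σ lx·mx = 8.44 → 8.44

8.44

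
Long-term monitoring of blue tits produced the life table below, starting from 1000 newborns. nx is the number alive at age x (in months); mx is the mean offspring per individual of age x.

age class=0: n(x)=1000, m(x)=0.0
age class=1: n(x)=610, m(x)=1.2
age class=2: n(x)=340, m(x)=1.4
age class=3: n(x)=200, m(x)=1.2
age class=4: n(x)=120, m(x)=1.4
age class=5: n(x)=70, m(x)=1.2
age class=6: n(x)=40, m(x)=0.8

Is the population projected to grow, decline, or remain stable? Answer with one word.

growing

lx = nx/n0 = nx/1000: 1, 0.61, 0.34, 0.2, 0.12, 0.07, 0.04
R0 = Σ lx·mx = 0 + 0.732 + 0.476 + 0.24 + 0.168 + 0.084 + 0.032 = 1.732
R0 > 1, so the population is growing.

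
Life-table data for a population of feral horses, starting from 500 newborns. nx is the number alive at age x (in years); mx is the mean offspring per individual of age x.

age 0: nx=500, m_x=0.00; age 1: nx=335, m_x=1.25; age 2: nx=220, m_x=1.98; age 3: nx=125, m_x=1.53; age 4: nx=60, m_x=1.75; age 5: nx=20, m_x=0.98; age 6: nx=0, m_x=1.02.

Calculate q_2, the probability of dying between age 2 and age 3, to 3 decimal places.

0.432

lx = nx/n0 = nx/500: 1, 0.67, 0.44, 0.25, 0.12, 0.04, 0
q_2 = (l_2 − l_3) / l_2 = (0.44 − 0.25) / 0.44
     = 0.19 / 0.44 = 0.431818… → 0.432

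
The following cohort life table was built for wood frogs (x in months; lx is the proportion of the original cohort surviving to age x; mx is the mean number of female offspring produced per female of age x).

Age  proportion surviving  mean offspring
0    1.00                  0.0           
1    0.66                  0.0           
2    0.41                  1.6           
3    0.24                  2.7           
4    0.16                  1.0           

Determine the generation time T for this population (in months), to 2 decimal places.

2.66

lx·mx: 0, 0, 0.656, 0.648, 0.16 → R0 = 1.464
x·lx·mx: 0, 0, 1.312, 1.944, 0.64 → Σ = 3.896
T = 3.896 / 1.464 = 2.661202… → 2.66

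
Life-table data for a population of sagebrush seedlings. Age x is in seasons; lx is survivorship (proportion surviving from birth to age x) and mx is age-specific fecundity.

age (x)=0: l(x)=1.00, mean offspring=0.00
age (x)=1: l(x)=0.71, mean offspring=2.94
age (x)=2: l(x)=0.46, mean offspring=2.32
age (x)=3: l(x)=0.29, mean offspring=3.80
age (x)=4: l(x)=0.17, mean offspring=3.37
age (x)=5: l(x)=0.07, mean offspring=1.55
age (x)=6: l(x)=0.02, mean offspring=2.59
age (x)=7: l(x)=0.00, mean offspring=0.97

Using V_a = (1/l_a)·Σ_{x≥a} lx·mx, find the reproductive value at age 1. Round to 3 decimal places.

7.028

lx·mx for x ≥ 1: 2.0874, 1.0672, 1.102, 0.5729, 0.1085, 0.0518, 0 → sum = 4.9898
V_1 = 4.9898 / l_1 = 4.9898 / 0.71 = 7.027887… → 7.028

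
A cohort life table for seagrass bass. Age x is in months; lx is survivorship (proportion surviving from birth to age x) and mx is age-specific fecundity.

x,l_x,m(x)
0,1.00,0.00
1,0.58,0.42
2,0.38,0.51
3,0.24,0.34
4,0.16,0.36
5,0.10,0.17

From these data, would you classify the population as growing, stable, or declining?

R0 = Σ lx·mx = 0 + 0.2436 + 0.1938 + 0.0816 + 0.0576 + 0.017 = 0.5936
R0 < 1, so the population is declining.

declining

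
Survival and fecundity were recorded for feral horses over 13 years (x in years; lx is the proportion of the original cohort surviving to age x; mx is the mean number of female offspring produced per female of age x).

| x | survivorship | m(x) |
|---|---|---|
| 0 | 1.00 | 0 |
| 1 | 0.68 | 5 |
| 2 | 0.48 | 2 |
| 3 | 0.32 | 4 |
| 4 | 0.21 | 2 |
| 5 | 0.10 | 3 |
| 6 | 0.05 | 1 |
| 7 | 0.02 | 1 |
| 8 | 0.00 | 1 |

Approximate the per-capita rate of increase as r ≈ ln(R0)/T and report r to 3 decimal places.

R0 = Σ lx·mx = 0 + 3.4 + 0.96 + 1.28 + 0.42 + 0.3 + 0.05 + 0.02 + 0 = 6.43
Σ x·lx·mx = 12.78; T = 12.78/6.43 = 1.98756…
r ≈ ln(R0)/T = ln(6.43)/1.98756… = 0.93631… → 0.936

0.936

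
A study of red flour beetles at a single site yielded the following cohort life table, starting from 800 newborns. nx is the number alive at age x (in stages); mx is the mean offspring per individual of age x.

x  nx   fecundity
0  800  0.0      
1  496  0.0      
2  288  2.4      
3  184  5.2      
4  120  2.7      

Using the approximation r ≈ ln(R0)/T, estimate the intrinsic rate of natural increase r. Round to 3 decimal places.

lx = nx/n0 = nx/800: 1, 0.62, 0.36, 0.23, 0.15
R0 = Σ lx·mx = 0 + 0 + 0.864 + 1.196 + 0.405 = 2.465
Σ x·lx·mx = 6.936; T = 6.936/2.465 = 2.81379…
r ≈ ln(R0)/T = ln(2.465)/2.81379… = 0.32063… → 0.321

0.321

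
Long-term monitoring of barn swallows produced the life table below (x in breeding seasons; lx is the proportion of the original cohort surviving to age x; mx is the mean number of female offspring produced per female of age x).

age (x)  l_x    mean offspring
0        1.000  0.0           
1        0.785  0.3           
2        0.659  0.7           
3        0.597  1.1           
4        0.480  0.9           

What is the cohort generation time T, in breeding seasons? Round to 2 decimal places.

2.72

lx·mx: 0, 0.2355, 0.4613, 0.6567, 0.432 → R0 = 1.7855
x·lx·mx: 0, 0.2355, 0.9226, 1.9701, 1.728 → Σ = 4.8562
T = 4.8562 / 1.7855 = 2.719798… → 2.72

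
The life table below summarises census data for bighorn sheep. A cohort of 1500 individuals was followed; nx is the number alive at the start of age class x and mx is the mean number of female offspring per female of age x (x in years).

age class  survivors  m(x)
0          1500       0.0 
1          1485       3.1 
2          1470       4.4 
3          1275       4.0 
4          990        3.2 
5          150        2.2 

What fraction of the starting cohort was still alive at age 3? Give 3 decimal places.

l_3 = n_3/n_0 = 1275/1500 = 0.85 → 0.850

0.850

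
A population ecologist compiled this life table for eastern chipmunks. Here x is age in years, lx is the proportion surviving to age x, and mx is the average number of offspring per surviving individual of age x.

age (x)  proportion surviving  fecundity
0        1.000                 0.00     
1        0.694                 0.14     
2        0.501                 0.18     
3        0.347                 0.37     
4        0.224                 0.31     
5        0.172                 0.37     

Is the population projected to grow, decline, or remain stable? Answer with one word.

declining

R0 = Σ lx·mx = 0 + 0.09716 + 0.09018 + 0.12839 + 0.06944 + 0.06364 = 0.44881
R0 < 1, so the population is declining.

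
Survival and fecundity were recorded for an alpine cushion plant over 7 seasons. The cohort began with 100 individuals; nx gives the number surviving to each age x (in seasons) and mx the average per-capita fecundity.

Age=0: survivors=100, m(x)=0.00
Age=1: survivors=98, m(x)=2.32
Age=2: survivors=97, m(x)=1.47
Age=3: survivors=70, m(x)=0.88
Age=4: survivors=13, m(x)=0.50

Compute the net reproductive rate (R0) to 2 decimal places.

4.38

lx = nx/n0 = nx/100: 1, 0.98, 0.97, 0.7, 0.13
lx·mx by age: 0, 2.2736, 1.4259, 0.616, 0.065
R0 = Σ lx·mx = 4.3805 → 4.38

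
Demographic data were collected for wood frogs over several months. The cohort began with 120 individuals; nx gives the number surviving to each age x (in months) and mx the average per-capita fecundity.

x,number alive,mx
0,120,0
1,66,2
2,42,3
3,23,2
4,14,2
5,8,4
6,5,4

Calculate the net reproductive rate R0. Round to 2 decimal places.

3.20

lx = nx/n0 = nx/120: 1, 0.55, 0.35, 0.19167…, 0.11667…, 0.06667…, 0.04167…
lx·mx by age: 0, 1.1, 1.05, 0.383333…, 0.233333…, 0.266667…, 0.166667…
R0 = Σ lx·mx = 3.2… → 3.20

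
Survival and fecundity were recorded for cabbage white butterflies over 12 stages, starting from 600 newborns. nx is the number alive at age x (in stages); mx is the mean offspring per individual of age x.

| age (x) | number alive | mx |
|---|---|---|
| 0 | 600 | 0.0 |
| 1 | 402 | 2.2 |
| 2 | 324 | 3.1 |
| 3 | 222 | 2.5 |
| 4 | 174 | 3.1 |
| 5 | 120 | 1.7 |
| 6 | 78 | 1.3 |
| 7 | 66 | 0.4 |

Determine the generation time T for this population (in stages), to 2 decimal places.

2.57

lx = nx/n0 = nx/600: 1, 0.67, 0.54, 0.37, 0.29, 0.2, 0.13, 0.11
lx·mx: 0, 1.474, 1.674, 0.925, 0.899, 0.34, 0.169, 0.044 → R0 = 5.525
x·lx·mx: 0, 1.474, 3.348, 2.775, 3.596, 1.7, 1.014, 0.308 → Σ = 14.215
T = 14.215 / 5.525 = 2.572851… → 2.57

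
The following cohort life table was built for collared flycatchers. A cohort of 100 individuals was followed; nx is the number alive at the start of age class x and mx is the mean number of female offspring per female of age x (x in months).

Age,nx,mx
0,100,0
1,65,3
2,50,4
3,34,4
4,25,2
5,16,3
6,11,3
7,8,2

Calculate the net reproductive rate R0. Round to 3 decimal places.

lx = nx/n0 = nx/100: 1, 0.65, 0.5, 0.34, 0.25, 0.16, 0.11, 0.08
lx·mx by age: 0, 1.95, 2, 1.36, 0.5, 0.48, 0.33, 0.16
R0 = Σ lx·mx = 6.78 → 6.780

6.780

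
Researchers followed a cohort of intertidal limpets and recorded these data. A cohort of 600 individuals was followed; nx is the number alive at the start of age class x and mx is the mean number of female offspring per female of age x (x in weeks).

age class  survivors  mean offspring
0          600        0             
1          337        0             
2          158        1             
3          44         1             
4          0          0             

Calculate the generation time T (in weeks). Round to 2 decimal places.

2.22

lx = nx/n0 = nx/600: 1, 0.56167…, 0.26333…, 0.07333…, 0
lx·mx: 0, 0, 0.263333…, 0.073333…, 0 → R0 = 0.336667…
x·lx·mx: 0, 0, 0.526667…, 0.22…, 0 → Σ = 0.746667…
T = 0.746667… / 0.336667… = 2.217822… → 2.22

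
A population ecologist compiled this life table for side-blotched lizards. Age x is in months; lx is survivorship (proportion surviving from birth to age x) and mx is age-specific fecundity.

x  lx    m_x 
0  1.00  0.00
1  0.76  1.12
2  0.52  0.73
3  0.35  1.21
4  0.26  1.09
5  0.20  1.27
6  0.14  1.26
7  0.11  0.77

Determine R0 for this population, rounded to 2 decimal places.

2.45

lx·mx by age: 0, 0.8512, 0.3796, 0.4235, 0.2834, 0.254, 0.1764, 0.0847
R0 = Σ lx·mx = 2.4528 → 2.45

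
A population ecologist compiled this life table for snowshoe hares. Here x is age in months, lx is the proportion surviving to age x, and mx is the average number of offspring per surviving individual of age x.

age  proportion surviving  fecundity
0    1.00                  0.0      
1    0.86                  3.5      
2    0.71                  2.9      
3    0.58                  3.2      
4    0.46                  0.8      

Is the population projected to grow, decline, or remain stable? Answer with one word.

R0 = Σ lx·mx = 0 + 3.01 + 2.059 + 1.856 + 0.368 = 7.293
R0 > 1, so the population is growing.

growing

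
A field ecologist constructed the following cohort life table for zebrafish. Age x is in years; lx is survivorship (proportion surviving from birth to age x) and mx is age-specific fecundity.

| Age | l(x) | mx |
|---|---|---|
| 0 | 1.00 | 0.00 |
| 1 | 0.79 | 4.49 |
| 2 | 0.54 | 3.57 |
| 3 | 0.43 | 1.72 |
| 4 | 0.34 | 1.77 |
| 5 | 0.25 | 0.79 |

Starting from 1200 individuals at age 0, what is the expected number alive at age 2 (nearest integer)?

Expected survivors = N0 · l_2 = 1200 × 0.54 = 648 → 648

648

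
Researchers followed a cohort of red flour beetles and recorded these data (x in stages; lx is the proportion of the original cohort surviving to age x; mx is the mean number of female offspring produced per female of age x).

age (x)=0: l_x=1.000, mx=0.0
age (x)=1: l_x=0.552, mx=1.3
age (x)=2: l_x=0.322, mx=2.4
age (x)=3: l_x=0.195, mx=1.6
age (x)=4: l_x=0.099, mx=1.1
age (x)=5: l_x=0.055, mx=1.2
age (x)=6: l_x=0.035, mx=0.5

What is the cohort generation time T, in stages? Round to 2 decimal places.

lx·mx: 0, 0.7176, 0.7728, 0.312, 0.1089, 0.066, 0.0175 → R0 = 1.9948
x·lx·mx: 0, 0.7176, 1.5456, 0.936, 0.4356, 0.33, 0.105 → Σ = 4.0698
T = 4.0698 / 1.9948 = 2.040205… → 2.04

2.04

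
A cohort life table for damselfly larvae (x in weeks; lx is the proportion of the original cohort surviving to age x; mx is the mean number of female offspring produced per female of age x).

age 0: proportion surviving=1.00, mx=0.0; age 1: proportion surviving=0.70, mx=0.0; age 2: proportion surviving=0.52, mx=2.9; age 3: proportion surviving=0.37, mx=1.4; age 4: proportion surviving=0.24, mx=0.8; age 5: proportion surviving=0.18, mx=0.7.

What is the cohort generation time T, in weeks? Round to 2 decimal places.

2.55

lx·mx: 0, 0, 1.508, 0.518, 0.192, 0.126 → R0 = 2.344
x·lx·mx: 0, 0, 3.016, 1.554, 0.768, 0.63 → Σ = 5.968
T = 5.968 / 2.344 = 2.546075… → 2.55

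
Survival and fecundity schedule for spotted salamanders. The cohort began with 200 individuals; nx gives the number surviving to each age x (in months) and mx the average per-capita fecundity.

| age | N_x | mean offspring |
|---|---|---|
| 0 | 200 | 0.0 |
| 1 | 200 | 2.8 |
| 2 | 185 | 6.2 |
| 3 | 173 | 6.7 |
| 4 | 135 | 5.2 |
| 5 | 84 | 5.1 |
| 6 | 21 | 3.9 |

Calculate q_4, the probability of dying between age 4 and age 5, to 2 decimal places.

0.38

lx = nx/n0 = nx/200: 1, 1, 0.925, 0.865, 0.675, 0.42, 0.105
q_4 = (l_4 − l_5) / l_4 = (0.675 − 0.42) / 0.675
     = 0.255 / 0.675 = 0.377778… → 0.38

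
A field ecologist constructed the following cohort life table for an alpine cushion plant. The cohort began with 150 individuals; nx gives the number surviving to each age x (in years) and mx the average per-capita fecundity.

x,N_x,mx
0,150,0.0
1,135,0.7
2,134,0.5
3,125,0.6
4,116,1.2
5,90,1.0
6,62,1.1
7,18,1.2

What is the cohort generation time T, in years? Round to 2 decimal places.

lx = nx/n0 = nx/150: 1, 0.9, 0.89333…, 0.83333…, 0.77333…, 0.6, 0.41333…, 0.12
lx·mx: 0, 0.63, 0.446667…, 0.5…, 0.928…, 0.6, 0.454667…, 0.144 → R0 = 3.703333…
x·lx·mx: 0, 0.63, 0.893333…, 1.5…, 3.712…, 3, 2.728…, 1.008 → Σ = 13.471333…
T = 13.471333… / 3.703333… = 3.637624… → 3.64

3.64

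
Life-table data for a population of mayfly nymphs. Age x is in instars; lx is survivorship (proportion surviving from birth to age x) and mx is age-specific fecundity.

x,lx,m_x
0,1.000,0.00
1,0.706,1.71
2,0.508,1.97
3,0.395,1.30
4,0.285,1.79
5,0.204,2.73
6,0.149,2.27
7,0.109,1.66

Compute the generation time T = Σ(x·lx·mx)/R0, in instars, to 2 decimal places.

lx·mx: 0, 1.20726, 1.00076, 0.5135, 0.51015, 0.55692, 0.33823, 0.18094 → R0 = 4.30776
x·lx·mx: 0, 1.20726, 2.00152, 1.5405, 2.0406, 2.7846, 2.02938, 1.26658 → Σ = 12.87044
T = 12.87044 / 4.30776 = 2.987734… → 2.99

2.99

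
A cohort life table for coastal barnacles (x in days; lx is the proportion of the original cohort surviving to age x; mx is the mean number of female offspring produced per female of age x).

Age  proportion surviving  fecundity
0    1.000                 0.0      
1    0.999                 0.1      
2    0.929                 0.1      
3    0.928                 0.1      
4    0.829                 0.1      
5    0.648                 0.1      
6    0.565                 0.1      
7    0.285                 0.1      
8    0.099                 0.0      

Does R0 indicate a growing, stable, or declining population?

R0 = Σ lx·mx = 0 + 0.0999 + 0.0929 + 0.0928 + 0.0829 + 0.0648 + 0.0565 + 0.0285 + 0 = 0.5183
R0 < 1, so the population is declining.

declining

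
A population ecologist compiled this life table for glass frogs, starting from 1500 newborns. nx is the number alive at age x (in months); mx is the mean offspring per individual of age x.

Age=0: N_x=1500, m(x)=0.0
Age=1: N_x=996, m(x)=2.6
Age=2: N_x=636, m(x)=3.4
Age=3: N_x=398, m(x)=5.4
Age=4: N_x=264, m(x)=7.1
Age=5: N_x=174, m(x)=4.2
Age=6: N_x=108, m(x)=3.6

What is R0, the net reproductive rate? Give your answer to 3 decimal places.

lx = nx/n0 = nx/1500: 1, 0.664, 0.424, 0.26533…, 0.176, 0.116, 0.072
lx·mx by age: 0, 1.7264, 1.4416, 1.4328…, 1.2496, 0.4872, 0.2592
R0 = Σ lx·mx = 6.5968… → 6.597

6.597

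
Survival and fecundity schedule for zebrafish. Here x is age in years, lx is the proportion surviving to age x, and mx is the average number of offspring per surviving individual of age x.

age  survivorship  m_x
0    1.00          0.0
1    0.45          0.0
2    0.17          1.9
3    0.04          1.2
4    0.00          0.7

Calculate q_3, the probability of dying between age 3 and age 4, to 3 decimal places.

1.000

q_3 = (l_3 − l_4) / l_3 = (0.04 − 0) / 0.04
     = 0.04 / 0.04 = 1 → 1.000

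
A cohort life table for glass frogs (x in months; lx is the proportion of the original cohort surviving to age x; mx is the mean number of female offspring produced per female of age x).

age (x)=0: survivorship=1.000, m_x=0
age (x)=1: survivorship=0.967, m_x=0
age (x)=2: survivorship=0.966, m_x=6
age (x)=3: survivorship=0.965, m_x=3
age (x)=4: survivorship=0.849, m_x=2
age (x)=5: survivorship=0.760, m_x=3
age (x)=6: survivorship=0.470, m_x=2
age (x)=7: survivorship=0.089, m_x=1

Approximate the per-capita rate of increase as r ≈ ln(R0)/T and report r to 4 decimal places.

0.8015

R0 = Σ lx·mx = 0 + 0 + 5.796 + 2.895 + 1.698 + 2.28 + 0.94 + 0.089 = 13.698
Σ x·lx·mx = 44.732; T = 44.732/13.698 = 3.26559…
r ≈ ln(R0)/T = ln(13.698)/3.26559… = 0.801464… → 0.8015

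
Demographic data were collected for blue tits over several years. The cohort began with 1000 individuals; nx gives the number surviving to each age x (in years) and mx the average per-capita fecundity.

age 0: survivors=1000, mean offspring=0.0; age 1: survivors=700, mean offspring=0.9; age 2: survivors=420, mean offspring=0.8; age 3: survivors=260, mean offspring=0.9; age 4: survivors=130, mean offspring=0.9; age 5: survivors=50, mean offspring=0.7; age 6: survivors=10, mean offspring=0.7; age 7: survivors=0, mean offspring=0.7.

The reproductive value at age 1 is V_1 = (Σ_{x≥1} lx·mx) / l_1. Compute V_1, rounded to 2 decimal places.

1.94

lx = nx/n0 = nx/1000: 1, 0.7, 0.42, 0.26, 0.13, 0.05, 0.01, 0
lx·mx for x ≥ 1: 0.63, 0.336, 0.234, 0.117, 0.035, 0.007, 0 → sum = 1.359
V_1 = 1.359 / l_1 = 1.359 / 0.7 = 1.941429… → 1.94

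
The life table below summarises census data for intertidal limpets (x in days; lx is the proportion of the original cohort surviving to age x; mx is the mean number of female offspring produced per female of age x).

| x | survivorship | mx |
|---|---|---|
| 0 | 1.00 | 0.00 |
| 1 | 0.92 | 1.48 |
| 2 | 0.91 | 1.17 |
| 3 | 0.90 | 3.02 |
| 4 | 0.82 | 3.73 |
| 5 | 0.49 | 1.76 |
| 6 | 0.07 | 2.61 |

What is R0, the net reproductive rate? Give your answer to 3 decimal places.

lx·mx by age: 0, 1.3616, 1.0647, 2.718, 3.0586, 0.8624, 0.1827
R0 = Σ lx·mx = 9.248 → 9.248

9.248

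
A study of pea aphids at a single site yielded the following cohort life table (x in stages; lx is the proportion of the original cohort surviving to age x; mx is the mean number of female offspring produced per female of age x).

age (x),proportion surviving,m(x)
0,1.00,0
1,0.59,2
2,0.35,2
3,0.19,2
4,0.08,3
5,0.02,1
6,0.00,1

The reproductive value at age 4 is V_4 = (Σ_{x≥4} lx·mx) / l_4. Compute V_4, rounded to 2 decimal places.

lx·mx for x ≥ 4: 0.24, 0.02, 0 → sum = 0.26
V_4 = 0.26 / l_4 = 0.26 / 0.08 = 3.25 → 3.25

3.25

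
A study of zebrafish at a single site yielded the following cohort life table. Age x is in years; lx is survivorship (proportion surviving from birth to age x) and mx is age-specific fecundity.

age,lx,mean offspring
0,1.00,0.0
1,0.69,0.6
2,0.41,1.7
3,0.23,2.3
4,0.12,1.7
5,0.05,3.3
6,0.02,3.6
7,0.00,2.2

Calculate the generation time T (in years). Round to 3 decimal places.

lx·mx: 0, 0.414, 0.697, 0.529, 0.204, 0.165, 0.072, 0 → R0 = 2.081
x·lx·mx: 0, 0.414, 1.394, 1.587, 0.816, 0.825, 0.432, 0 → Σ = 5.468
T = 5.468 / 2.081 = 2.627583… → 2.628

2.628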